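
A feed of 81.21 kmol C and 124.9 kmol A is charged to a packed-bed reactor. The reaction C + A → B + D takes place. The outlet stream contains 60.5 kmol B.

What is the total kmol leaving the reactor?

206 kmol

For B: n = n₀ + 1ξ → 60.5 = 0 + 1ξ, giving ξ = 60.5 kmol.
Outlet amounts (n = n₀ + ν ξ):
  C: 81.21 − 1(60.5) = 20.71
  A: 124.9 − 1(60.5) = 64.4
  B: 0 + 1(60.5) = 60.5
  D: 0 + 1(60.5) = 60.5
Total out = 20.71 + 64.4 + 60.5 + 60.5 = 206.1 kmol.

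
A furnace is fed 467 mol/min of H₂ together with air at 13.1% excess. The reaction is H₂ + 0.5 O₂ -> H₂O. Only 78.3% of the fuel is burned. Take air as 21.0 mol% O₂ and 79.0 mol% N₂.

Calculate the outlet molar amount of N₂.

Stoichiometric O₂ = 0.5 × 467 = 233.5 mol/min; O₂ fed = 233.5 × 1.131 = 264.1 mol/min.
N₂ fed = 264.1 × 79/21 = 993.5 mol/min.
Fuel reacted = 0.783 × 467 → ξ = 365.7 mol/min.
Outlet (n = n₀ + ν ξ):
  H₂: 467 − 1(365.7) = 101.3
  O₂: 264.1 − 0.5(365.7) = 81.26
  N₂: 993.5 (inert)
  H₂O: 0 + 1(365.7) = 365.7

993 mol/min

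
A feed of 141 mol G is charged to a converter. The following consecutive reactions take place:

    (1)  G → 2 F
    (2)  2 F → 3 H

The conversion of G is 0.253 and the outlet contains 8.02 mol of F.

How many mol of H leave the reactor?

Conversion of G: G consumed = 1ξ₁ = 0.253 × 141 → ξ₁ = 35.67 mol.
F balance: n_F = 0 + 2ξ₁ − 2ξ₂ = 8.02 → ξ₂ = (2·35.67 − 8.02)/2 = 31.66 mol.
Outlet amounts (n = n₀ + Σ ν·ξ):
  G: 141 − 1(35.67) = 105.3
  F: 0 + 2(35.67) − 2(31.66) = 8.02
  H: 0 + 3(31.66) = 94.99

95 mol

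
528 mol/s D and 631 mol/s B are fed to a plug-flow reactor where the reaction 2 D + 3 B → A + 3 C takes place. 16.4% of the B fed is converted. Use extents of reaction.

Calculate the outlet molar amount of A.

B reacted = 0.164 × 631 = 103.5 mol/s; ν_B = −3, so ξ = 103.5/3 = 34.49 mol/s.
Outlet amounts (n = n₀ + ν ξ):
  D: 528 − 2(34.49) = 459
  B: 631 − 3(34.49) = 527.5
  A: 0 + 1(34.49) = 34.49
  C: 0 + 3(34.49) = 103.5

34.5 mol/s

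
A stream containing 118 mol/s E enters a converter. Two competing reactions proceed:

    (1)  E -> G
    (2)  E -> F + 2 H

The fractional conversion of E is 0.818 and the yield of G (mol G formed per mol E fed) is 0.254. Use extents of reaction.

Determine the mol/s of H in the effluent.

Yield of G: 1ξ₁ / 118 = 0.254 → ξ₁ = 29.97 mol/s.
Conversion of E: 1ξ₁ + 1ξ₂ = 0.818 × 118 = 96.52 → ξ₂ = 66.55 mol/s.
Outlet amounts (n = n₀ + Σ ν·ξ):
  E: 118 − 1(29.97) − 1(66.55) = 21.48
  G: 0 + 1(29.97) = 29.97
  F: 0 + 1(66.55) = 66.55
  H: 0 + 2(66.55) = 133.1

133 mol/s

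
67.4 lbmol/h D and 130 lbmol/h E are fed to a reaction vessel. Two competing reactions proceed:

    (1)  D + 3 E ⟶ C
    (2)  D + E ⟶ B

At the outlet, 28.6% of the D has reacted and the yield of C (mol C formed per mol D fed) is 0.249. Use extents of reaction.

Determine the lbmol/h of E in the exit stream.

77.2 lbmol/h

Yield of C: 1ξ₁ / 67.4 = 0.249 → ξ₁ = 16.78 lbmol/h.
Conversion of D: 1ξ₁ + 1ξ₂ = 0.286 × 67.4 = 19.28 → ξ₂ = 2.494 lbmol/h.
Outlet amounts (n = n₀ + Σ ν·ξ):
  D: 67.4 − 1(16.78) − 1(2.494) = 48.12
  E: 130 − 3(16.78) − 1(2.494) = 77.16
  C: 0 + 1(16.78) = 16.78
  B: 0 + 1(2.494) = 2.494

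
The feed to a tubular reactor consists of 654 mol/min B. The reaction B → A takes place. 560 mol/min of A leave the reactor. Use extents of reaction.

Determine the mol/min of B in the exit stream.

94 mol/min

For A: n = n₀ + 1ξ → 560 = 0 + 1ξ, giving ξ = 560 mol/min.
Outlet amounts (n = n₀ + ν ξ):
  B: 654 − 1(560) = 94
  A: 0 + 1(560) = 560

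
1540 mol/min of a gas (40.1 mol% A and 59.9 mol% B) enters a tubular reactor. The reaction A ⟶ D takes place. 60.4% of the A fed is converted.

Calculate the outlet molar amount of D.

373 mol/min

A reacted = 0.604 × 617.5 = 373 mol/min; ν_A = −1, so ξ = 373/1 = 373 mol/min.
Outlet amounts (n = n₀ + ν ξ):
  A: 617.5 − 1(373) = 244.5
  D: 0 + 1(373) = 373
  B: 922.5 (inert)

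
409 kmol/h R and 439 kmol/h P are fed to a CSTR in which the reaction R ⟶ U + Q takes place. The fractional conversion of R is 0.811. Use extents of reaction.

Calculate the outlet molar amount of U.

332 kmol/h

R reacted = 0.811 × 409 = 331.7 kmol/h; ν_R = −1, so ξ = 331.7/1 = 331.7 kmol/h.
Outlet amounts (n = n₀ + ν ξ):
  R: 409 − 1(331.7) = 77.3
  U: 0 + 1(331.7) = 331.7
  Q: 0 + 1(331.7) = 331.7
  P: 439 (inert)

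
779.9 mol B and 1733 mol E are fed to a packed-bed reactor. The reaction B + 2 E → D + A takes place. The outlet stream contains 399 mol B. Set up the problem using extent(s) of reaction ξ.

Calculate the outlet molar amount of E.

For B: n = n₀ − 1ξ → 399 = 779.9 − 1ξ, giving ξ = 380.9 mol.
Outlet amounts (n = n₀ + ν ξ):
  B: 779.9 − 1(380.9) = 399
  E: 1733 − 2(380.9) = 971.2
  D: 0 + 1(380.9) = 380.9
  A: 0 + 1(380.9) = 380.9

971 mol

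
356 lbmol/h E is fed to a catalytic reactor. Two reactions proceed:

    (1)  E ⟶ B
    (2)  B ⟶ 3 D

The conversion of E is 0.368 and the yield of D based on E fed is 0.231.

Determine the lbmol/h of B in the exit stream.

Conversion of E: E consumed = 1ξ₁ = 0.368 × 356 → ξ₁ = 131 lbmol/h.
Yield of D: 3ξ₂ / 356 = 0.231 → ξ₂ = 27.41 lbmol/h.
Outlet amounts (n = n₀ + Σ ν·ξ):
  E: 356 − 1(131) = 225
  B: 0 + 1(131) − 1(27.41) = 103.6
  D: 0 + 3(27.41) = 82.24

104 lbmol/h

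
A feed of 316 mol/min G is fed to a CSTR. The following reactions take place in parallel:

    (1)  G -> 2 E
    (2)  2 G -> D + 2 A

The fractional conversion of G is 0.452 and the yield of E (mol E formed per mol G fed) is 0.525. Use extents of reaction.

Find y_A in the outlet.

Yield of E: 2ξ₁ / 316 = 0.525 → ξ₁ = 82.95 mol/min.
Conversion of G: 1ξ₁ + 2ξ₂ = 0.452 × 316 = 142.8 → ξ₂ = 29.94 mol/min.
Outlet amounts (n = n₀ + Σ ν·ξ):
  G: 316 − 1(82.95) − 2(29.94) = 173.2
  E: 0 + 2(82.95) = 165.9
  D: 0 + 1(29.94) = 29.94
  A: 0 + 2(29.94) = 59.88
Total out = 428.9 mol/min; y_A = 59.88 / 428.9 = 0.1396.

0.14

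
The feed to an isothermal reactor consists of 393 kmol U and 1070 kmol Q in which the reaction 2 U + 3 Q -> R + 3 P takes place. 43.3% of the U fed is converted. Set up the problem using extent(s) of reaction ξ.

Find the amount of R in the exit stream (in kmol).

85.1 kmol

U reacted = 0.433 × 393 = 170.2 kmol; ν_U = −2, so ξ = 170.2/2 = 85.08 kmol.
Outlet amounts (n = n₀ + ν ξ):
  U: 393 − 2(85.08) = 222.8
  Q: 1070 − 3(85.08) = 814.7
  R: 0 + 1(85.08) = 85.08
  P: 0 + 3(85.08) = 255.3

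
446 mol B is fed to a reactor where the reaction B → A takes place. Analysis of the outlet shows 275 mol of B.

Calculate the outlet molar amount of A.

171 mol

For B: n = n₀ − 1ξ → 275 = 446 − 1ξ, giving ξ = 171 mol.
Outlet amounts (n = n₀ + ν ξ):
  B: 446 − 1(171) = 275
  A: 0 + 1(171) = 171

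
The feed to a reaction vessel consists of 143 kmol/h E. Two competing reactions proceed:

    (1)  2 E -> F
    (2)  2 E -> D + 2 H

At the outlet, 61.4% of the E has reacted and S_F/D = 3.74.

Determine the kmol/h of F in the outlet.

Conversion of E: E consumed = 0.614 × 143 = 87.8 kmol/h = 2ξ₁ + 2ξ₂.
Selectivity: 1ξ₁ / (1ξ₂) = 3.74 → ξ₁ = 3.74 ξ₂.
Substitute: (2·3.74 + 2) ξ₂ = 87.8 → ξ₂ = 9.262 kmol/h, ξ₁ = 34.64 kmol/h.
Outlet amounts (n = n₀ + Σ ν·ξ):
  E: 143 − 2(34.64) − 2(9.262) = 55.2
  F: 0 + 1(34.64) = 34.64
  D: 0 + 1(9.262) = 9.262
  H: 0 + 2(9.262) = 18.52

34.6 kmol/h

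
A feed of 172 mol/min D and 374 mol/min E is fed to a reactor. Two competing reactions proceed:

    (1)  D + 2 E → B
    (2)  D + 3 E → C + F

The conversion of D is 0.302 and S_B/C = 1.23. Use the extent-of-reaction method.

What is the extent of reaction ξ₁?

ξ₁ = 28.7 mol/min

Conversion of D: D consumed = 0.302 × 172 = 51.94 mol/min = 1ξ₁ + 1ξ₂.
Selectivity: 1ξ₁ / (1ξ₂) = 1.23 → ξ₁ = 1.23 ξ₂.
Substitute: (1·1.23 + 1) ξ₂ = 51.94 → ξ₂ = 23.29 mol/min, ξ₁ = 28.65 mol/min.
Outlet amounts (n = n₀ + Σ ν·ξ):
  D: 172 − 1(28.65) − 1(23.29) = 120.1
  E: 374 − 2(28.65) − 3(23.29) = 246.8
  B: 0 + 1(28.65) = 28.65
  C: 0 + 1(23.29) = 23.29
  F: 0 + 1(23.29) = 23.29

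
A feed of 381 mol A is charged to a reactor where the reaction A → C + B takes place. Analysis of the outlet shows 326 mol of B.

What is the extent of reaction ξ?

ξ = 326 mol

For B: n = n₀ + 1ξ → 326 = 0 + 1ξ, giving ξ = 326 mol.
Outlet amounts (n = n₀ + ν ξ):
  A: 381 − 1(326) = 55
  C: 0 + 1(326) = 326
  B: 0 + 1(326) = 326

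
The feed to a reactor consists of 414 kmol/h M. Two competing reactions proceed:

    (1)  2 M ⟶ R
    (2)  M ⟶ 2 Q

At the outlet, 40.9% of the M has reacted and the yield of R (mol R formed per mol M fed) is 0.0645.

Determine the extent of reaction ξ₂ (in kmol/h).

ξ₂ = 116 kmol/h

Yield of R: 1ξ₁ / 414 = 0.0645 → ξ₁ = 26.7 kmol/h.
Conversion of M: 2ξ₁ + 1ξ₂ = 0.409 × 414 = 169.3 → ξ₂ = 115.9 kmol/h.
Outlet amounts (n = n₀ + Σ ν·ξ):
  M: 414 − 2(26.7) − 1(115.9) = 244.7
  R: 0 + 1(26.7) = 26.7
  Q: 0 + 2(115.9) = 231.8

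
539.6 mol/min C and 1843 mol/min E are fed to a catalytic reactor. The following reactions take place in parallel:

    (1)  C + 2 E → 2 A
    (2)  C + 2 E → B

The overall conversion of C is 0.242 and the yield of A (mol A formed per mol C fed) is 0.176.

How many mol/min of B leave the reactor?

Yield of A: 2ξ₁ / 539.6 = 0.176 → ξ₁ = 47.48 mol/min.
Conversion of C: 1ξ₁ + 1ξ₂ = 0.242 × 539.6 = 130.6 → ξ₂ = 83.1 mol/min.
Outlet amounts (n = n₀ + Σ ν·ξ):
  C: 539.6 − 1(47.48) − 1(83.1) = 409
  E: 1843 − 2(47.48) − 2(83.1) = 1582
  A: 0 + 2(47.48) = 94.97
  B: 0 + 1(83.1) = 83.1

83.1 mol/min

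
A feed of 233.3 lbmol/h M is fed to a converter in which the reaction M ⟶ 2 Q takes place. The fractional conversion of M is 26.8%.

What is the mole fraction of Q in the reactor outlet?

0.423

M reacted = 0.268 × 233.3 = 62.52 lbmol/h; ν_M = −1, so ξ = 62.52/1 = 62.52 lbmol/h.
Outlet amounts (n = n₀ + ν ξ):
  M: 233.3 − 1(62.52) = 170.8
  Q: 0 + 2(62.52) = 125
Total out = 295.8 lbmol/h; y_Q = 125 / 295.8 = 0.4227.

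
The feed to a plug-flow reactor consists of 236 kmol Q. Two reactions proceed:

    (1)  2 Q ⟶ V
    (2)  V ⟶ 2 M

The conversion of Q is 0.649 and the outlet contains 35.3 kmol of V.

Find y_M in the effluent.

Conversion of Q: Q consumed = 2ξ₁ = 0.649 × 236 → ξ₁ = 76.58 kmol.
V balance: n_V = 0 + 1ξ₁ − 1ξ₂ = 35.3 → ξ₂ = (1·76.58 − 35.3)/1 = 41.28 kmol.
Outlet amounts (n = n₀ + Σ ν·ξ):
  Q: 236 − 2(76.58) = 82.84
  V: 0 + 1(76.58) − 1(41.28) = 35.3
  M: 0 + 2(41.28) = 82.56
Total out = 200.7 kmol; y_M = 82.56 / 200.7 = 0.4114.

0.411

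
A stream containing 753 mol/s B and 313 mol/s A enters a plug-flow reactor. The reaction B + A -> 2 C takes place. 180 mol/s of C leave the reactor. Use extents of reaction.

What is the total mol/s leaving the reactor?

For C: n = n₀ + 2ξ → 180 = 0 + 2ξ, giving ξ = 90 mol/s.
Outlet amounts (n = n₀ + ν ξ):
  B: 753 − 1(90) = 663
  A: 313 − 1(90) = 223
  C: 0 + 2(90) = 180
Total out = 663 + 223 + 180 = 1066 mol/s.

1070 mol/s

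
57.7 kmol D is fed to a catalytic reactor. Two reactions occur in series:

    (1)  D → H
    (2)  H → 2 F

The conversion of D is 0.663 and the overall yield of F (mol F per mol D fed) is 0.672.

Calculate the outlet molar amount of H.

18.9 kmol

Conversion of D: D consumed = 1ξ₁ = 0.663 × 57.7 → ξ₁ = 38.26 kmol.
Yield of F: 2ξ₂ / 57.7 = 0.672 → ξ₂ = 19.39 kmol.
Outlet amounts (n = n₀ + Σ ν·ξ):
  D: 57.7 − 1(38.26) = 19.44
  H: 0 + 1(38.26) − 1(19.39) = 18.87
  F: 0 + 2(19.39) = 38.77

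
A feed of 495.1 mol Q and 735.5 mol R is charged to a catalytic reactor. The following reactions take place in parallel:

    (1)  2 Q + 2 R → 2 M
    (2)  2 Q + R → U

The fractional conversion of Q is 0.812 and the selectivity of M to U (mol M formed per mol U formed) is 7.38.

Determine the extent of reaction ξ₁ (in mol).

ξ₁ = 158 mol

Conversion of Q: Q consumed = 0.812 × 495.1 = 402 mol = 2ξ₁ + 2ξ₂.
Selectivity: 2ξ₁ / (1ξ₂) = 7.38 → ξ₁ = 3.69 ξ₂.
Substitute: (2·3.69 + 2) ξ₂ = 402 → ξ₂ = 42.86 mol, ξ₁ = 158.2 mol.
Outlet amounts (n = n₀ + Σ ν·ξ):
  Q: 495.1 − 2(158.2) − 2(42.86) = 93.08
  R: 735.5 − 2(158.2) − 1(42.86) = 376.3
  M: 0 + 2(158.2) = 316.3
  U: 0 + 1(42.86) = 42.86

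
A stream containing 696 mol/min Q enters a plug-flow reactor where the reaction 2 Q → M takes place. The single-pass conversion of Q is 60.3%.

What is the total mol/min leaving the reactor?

Q reacted = 0.603 × 696 = 419.7 mol/min; ν_Q = −2, so ξ = 419.7/2 = 209.8 mol/min.
Outlet amounts (n = n₀ + ν ξ):
  Q: 696 − 2(209.8) = 276.3
  M: 0 + 1(209.8) = 209.8
Total out = 276.3 + 209.8 = 486.2 mol/min.

486 mol/min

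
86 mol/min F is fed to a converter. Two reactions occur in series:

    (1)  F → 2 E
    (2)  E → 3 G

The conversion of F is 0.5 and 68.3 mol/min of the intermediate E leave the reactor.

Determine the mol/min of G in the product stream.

53.1 mol/min

Conversion of F: F consumed = 1ξ₁ = 0.5 × 86 → ξ₁ = 43 mol/min.
E balance: n_E = 0 + 2ξ₁ − 1ξ₂ = 68.3 → ξ₂ = (2·43 − 68.3)/1 = 17.7 mol/min.
Outlet amounts (n = n₀ + Σ ν·ξ):
  F: 86 − 1(43) = 43
  E: 0 + 2(43) − 1(17.7) = 68.3
  G: 0 + 3(17.7) = 53.1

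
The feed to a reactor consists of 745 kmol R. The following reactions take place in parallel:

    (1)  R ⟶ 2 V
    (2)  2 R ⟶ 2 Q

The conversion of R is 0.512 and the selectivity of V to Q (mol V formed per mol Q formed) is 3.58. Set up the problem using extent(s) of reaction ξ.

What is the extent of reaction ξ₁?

ξ₁ = 245 kmol

Conversion of R: R consumed = 0.512 × 745 = 381.4 kmol = 1ξ₁ + 2ξ₂.
Selectivity: 2ξ₁ / (2ξ₂) = 3.58 → ξ₁ = 3.58 ξ₂.
Substitute: (1·3.58 + 2) ξ₂ = 381.4 → ξ₂ = 68.36 kmol, ξ₁ = 244.7 kmol.
Outlet amounts (n = n₀ + Σ ν·ξ):
  R: 745 − 1(244.7) − 2(68.36) = 363.6
  V: 0 + 2(244.7) = 489.4
  Q: 0 + 2(68.36) = 136.7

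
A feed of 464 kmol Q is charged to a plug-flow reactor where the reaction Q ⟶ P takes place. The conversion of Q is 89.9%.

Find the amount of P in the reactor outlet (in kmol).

Q reacted = 0.899 × 464 = 417.1 kmol; ν_Q = −1, so ξ = 417.1/1 = 417.1 kmol.
Outlet amounts (n = n₀ + ν ξ):
  Q: 464 − 1(417.1) = 46.86
  P: 0 + 1(417.1) = 417.1

417 kmol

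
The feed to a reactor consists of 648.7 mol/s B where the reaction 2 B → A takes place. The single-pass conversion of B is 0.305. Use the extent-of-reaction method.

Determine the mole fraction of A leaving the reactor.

B reacted = 0.305 × 648.7 = 197.9 mol/s; ν_B = −2, so ξ = 197.9/2 = 98.93 mol/s.
Outlet amounts (n = n₀ + ν ξ):
  B: 648.7 − 2(98.93) = 450.8
  A: 0 + 1(98.93) = 98.93
Total out = 549.8 mol/s; y_A = 98.93 / 549.8 = 0.1799.

0.18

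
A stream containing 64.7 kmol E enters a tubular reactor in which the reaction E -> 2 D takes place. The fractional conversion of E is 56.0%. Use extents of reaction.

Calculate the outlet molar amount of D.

72.5 kmol

E reacted = 0.56 × 64.7 = 36.23 kmol; ν_E = −1, so ξ = 36.23/1 = 36.23 kmol.
Outlet amounts (n = n₀ + ν ξ):
  E: 64.7 − 1(36.23) = 28.47
  D: 0 + 2(36.23) = 72.46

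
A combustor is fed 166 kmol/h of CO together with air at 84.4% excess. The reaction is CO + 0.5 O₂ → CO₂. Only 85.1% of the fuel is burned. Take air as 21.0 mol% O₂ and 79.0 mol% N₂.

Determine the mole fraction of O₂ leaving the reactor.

Stoichiometric O₂ = 0.5 × 166 = 83 kmol/h; O₂ fed = 83 × 1.844 = 153.1 kmol/h.
N₂ fed = 153.1 × 79/21 = 575.8 kmol/h.
Fuel reacted = 0.851 × 166 → ξ = 141.3 kmol/h.
Outlet (n = n₀ + ν ξ):
  CO: 166 − 1(141.3) = 24.73
  O₂: 153.1 − 0.5(141.3) = 82.42
  N₂: 575.8 (inert)
  CO₂: 0 + 1(141.3) = 141.3
Total out = 824.2 kmol/h; y_O₂ = 82.42 / 824.2 = 0.1.

0.1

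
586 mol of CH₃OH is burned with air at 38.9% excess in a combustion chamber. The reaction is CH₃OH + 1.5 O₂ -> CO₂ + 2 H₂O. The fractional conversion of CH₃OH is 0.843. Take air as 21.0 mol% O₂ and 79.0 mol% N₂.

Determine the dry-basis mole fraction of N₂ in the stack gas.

Stoichiometric O₂ = 1.5 × 586 = 879 mol; O₂ fed = 879 × 1.389 = 1221 mol.
N₂ fed = 1221 × 79/21 = 4593 mol.
Fuel reacted = 0.843 × 586 → ξ = 494 mol.
Outlet (n = n₀ + ν ξ):
  CH₃OH: 586 − 1(494) = 92
  O₂: 1221 − 1.5(494) = 479.9
  N₂: 4593 (inert)
  CO₂: 0 + 1(494) = 494
  H₂O: 0 + 2(494) = 988
Dry total = 5659 mol; y_N₂ (dry) = 4593 / 5659 = 0.8116.

0.812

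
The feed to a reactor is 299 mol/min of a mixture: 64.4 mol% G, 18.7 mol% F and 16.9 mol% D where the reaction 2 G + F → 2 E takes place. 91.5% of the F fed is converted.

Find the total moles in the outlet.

F reacted = 0.915 × 55.91 = 51.16 mol/min; ν_F = −1, so ξ = 51.16/1 = 51.16 mol/min.
Outlet amounts (n = n₀ + ν ξ):
  G: 192.6 − 2(51.16) = 90.24
  F: 55.91 − 1(51.16) = 4.753
  E: 0 + 2(51.16) = 102.3
  D: 50.53 (inert)
Total out = 90.24 + 4.753 + 102.3 + 50.53 = 247.8 mol/min.

248 mol/min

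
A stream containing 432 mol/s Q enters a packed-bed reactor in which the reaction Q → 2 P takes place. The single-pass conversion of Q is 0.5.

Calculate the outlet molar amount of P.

432 mol/s

Q reacted = 0.5 × 432 = 216 mol/s; ν_Q = −1, so ξ = 216/1 = 216 mol/s.
Outlet amounts (n = n₀ + ν ξ):
  Q: 432 − 1(216) = 216
  P: 0 + 2(216) = 432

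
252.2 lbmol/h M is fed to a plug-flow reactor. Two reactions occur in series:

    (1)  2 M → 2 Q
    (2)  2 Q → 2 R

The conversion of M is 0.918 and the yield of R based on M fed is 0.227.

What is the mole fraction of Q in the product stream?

Conversion of M: M consumed = 2ξ₁ = 0.918 × 252.2 → ξ₁ = 115.8 lbmol/h.
Yield of R: 2ξ₂ / 252.2 = 0.227 → ξ₂ = 28.62 lbmol/h.
Outlet amounts (n = n₀ + Σ ν·ξ):
  M: 252.2 − 2(115.8) = 20.68
  Q: 0 + 2(115.8) − 2(28.62) = 174.3
  R: 0 + 2(28.62) = 57.25
Total out = 252.2 lbmol/h; y_Q = 174.3 / 252.2 = 0.691.

0.691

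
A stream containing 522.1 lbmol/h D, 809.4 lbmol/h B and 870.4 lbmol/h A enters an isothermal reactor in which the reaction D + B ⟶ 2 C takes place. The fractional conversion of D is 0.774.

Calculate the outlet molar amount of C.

D reacted = 0.774 × 522.1 = 404.1 lbmol/h; ν_D = −1, so ξ = 404.1/1 = 404.1 lbmol/h.
Outlet amounts (n = n₀ + ν ξ):
  D: 522.1 − 1(404.1) = 118
  B: 809.4 − 1(404.1) = 405.3
  C: 0 + 2(404.1) = 808.2
  A: 870.4 (inert)

808 lbmol/h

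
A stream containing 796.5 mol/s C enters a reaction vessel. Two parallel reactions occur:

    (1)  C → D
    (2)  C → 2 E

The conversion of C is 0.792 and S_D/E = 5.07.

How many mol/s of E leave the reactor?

113 mol/s

Conversion of C: C consumed = 0.792 × 796.5 = 630.8 mol/s = 1ξ₁ + 1ξ₂.
Selectivity: 1ξ₁ / (2ξ₂) = 5.07 → ξ₁ = 10.14 ξ₂.
Substitute: (1·10.14 + 1) ξ₂ = 630.8 → ξ₂ = 56.63 mol/s, ξ₁ = 574.2 mol/s.
Outlet amounts (n = n₀ + Σ ν·ξ):
  C: 796.5 − 1(574.2) − 1(56.63) = 165.7
  D: 0 + 1(574.2) = 574.2
  E: 0 + 2(56.63) = 113.3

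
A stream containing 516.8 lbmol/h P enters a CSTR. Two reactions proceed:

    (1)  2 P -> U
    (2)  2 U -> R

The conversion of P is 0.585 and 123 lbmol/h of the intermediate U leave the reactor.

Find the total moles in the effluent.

352 lbmol/h

Conversion of P: P consumed = 2ξ₁ = 0.585 × 516.8 → ξ₁ = 151.2 lbmol/h.
U balance: n_U = 0 + 1ξ₁ − 2ξ₂ = 123 → ξ₂ = (1·151.2 − 123)/2 = 14.08 lbmol/h.
Outlet amounts (n = n₀ + Σ ν·ξ):
  P: 516.8 − 2(151.2) = 214.5
  U: 0 + 1(151.2) − 2(14.08) = 123
  R: 0 + 1(14.08) = 14.08
Total out = 214.5 + 123 + 14.08 = 351.6 lbmol/h.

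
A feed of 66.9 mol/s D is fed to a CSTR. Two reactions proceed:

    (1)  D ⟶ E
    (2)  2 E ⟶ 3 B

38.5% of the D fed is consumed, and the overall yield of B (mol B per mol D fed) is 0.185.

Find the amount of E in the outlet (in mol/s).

17.5 mol/s

Conversion of D: D consumed = 1ξ₁ = 0.385 × 66.9 → ξ₁ = 25.76 mol/s.
Yield of B: 3ξ₂ / 66.9 = 0.185 → ξ₂ = 4.125 mol/s.
Outlet amounts (n = n₀ + Σ ν·ξ):
  D: 66.9 − 1(25.76) = 41.14
  E: 0 + 1(25.76) − 2(4.125) = 17.51
  B: 0 + 3(4.125) = 12.38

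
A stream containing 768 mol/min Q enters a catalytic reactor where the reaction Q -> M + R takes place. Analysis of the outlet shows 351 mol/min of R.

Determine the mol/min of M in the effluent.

For R: n = n₀ + 1ξ → 351 = 0 + 1ξ, giving ξ = 351 mol/min.
Outlet amounts (n = n₀ + ν ξ):
  Q: 768 − 1(351) = 417
  M: 0 + 1(351) = 351
  R: 0 + 1(351) = 351

351 mol/min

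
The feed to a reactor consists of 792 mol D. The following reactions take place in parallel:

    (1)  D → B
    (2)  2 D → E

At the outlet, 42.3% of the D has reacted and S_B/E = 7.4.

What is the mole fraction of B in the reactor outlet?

0.349

Conversion of D: D consumed = 0.423 × 792 = 335 mol = 1ξ₁ + 2ξ₂.
Selectivity: 1ξ₁ / (1ξ₂) = 7.4 → ξ₁ = 7.4 ξ₂.
Substitute: (1·7.4 + 2) ξ₂ = 335 → ξ₂ = 35.64 mol, ξ₁ = 263.7 mol.
Outlet amounts (n = n₀ + Σ ν·ξ):
  D: 792 − 1(263.7) − 2(35.64) = 457
  B: 0 + 1(263.7) = 263.7
  E: 0 + 1(35.64) = 35.64
Total out = 756.4 mol; y_B = 263.7 / 756.4 = 0.3487.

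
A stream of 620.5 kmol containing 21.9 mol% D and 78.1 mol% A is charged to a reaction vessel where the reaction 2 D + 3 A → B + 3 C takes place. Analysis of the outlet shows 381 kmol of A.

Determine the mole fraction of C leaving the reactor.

For A: n = n₀ − 3ξ → 381 = 484.6 − 3ξ, giving ξ = 34.54 kmol.
Outlet amounts (n = n₀ + ν ξ):
  D: 135.9 − 2(34.54) = 66.82
  A: 484.6 − 3(34.54) = 381
  B: 0 + 1(34.54) = 34.54
  C: 0 + 3(34.54) = 103.6
Total out = 586 kmol; y_C = 103.6 / 586 = 0.1768.

0.177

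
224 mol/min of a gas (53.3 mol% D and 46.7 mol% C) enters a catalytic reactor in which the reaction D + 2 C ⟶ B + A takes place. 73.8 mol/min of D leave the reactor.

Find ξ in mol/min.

For D: n = n₀ − 1ξ → 73.8 = 119.4 − 1ξ, giving ξ = 45.59 mol/min.
Outlet amounts (n = n₀ + ν ξ):
  D: 119.4 − 1(45.59) = 73.8
  C: 104.6 − 2(45.59) = 13.42
  B: 0 + 1(45.59) = 45.59
  A: 0 + 1(45.59) = 45.59

ξ = 45.6 mol/min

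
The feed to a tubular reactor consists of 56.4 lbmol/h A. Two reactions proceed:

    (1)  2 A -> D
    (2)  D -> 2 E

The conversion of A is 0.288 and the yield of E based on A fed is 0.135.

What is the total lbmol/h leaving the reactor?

52.1 lbmol/h

Conversion of A: A consumed = 2ξ₁ = 0.288 × 56.4 → ξ₁ = 8.122 lbmol/h.
Yield of E: 2ξ₂ / 56.4 = 0.135 → ξ₂ = 3.807 lbmol/h.
Outlet amounts (n = n₀ + Σ ν·ξ):
  A: 56.4 − 2(8.122) = 40.16
  D: 0 + 1(8.122) − 1(3.807) = 4.315
  E: 0 + 2(3.807) = 7.614
Total out = 40.16 + 4.315 + 7.614 = 52.09 lbmol/h.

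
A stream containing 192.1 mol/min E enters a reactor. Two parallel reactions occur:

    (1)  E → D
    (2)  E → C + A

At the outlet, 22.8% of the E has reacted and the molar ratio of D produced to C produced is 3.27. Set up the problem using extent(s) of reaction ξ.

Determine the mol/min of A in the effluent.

10.3 mol/min

Conversion of E: E consumed = 0.228 × 192.1 = 43.8 mol/min = 1ξ₁ + 1ξ₂.
Selectivity: 1ξ₁ / (1ξ₂) = 3.27 → ξ₁ = 3.27 ξ₂.
Substitute: (1·3.27 + 1) ξ₂ = 43.8 → ξ₂ = 10.26 mol/min, ξ₁ = 33.54 mol/min.
Outlet amounts (n = n₀ + Σ ν·ξ):
  E: 192.1 − 1(33.54) − 1(10.26) = 148.3
  D: 0 + 1(33.54) = 33.54
  C: 0 + 1(10.26) = 10.26
  A: 0 + 1(10.26) = 10.26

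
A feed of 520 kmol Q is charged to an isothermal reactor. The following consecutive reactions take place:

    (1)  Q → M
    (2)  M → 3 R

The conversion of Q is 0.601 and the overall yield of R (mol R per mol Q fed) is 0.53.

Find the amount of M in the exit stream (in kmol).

Conversion of Q: Q consumed = 1ξ₁ = 0.601 × 520 → ξ₁ = 312.5 kmol.
Yield of R: 3ξ₂ / 520 = 0.53 → ξ₂ = 91.87 kmol.
Outlet amounts (n = n₀ + Σ ν·ξ):
  Q: 520 − 1(312.5) = 207.5
  M: 0 + 1(312.5) − 1(91.87) = 220.7
  R: 0 + 3(91.87) = 275.6

221 kmol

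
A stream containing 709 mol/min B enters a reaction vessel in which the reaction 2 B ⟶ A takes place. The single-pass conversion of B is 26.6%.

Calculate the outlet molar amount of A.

B reacted = 0.266 × 709 = 188.6 mol/min; ν_B = −2, so ξ = 188.6/2 = 94.3 mol/min.
Outlet amounts (n = n₀ + ν ξ):
  B: 709 − 2(94.3) = 520.4
  A: 0 + 1(94.3) = 94.3

94.3 mol/min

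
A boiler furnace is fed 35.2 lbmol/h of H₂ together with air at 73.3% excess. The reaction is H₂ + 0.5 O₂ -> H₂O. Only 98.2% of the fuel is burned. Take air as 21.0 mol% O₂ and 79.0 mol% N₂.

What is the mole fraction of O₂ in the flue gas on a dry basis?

0.103

Stoichiometric O₂ = 0.5 × 35.2 = 17.6 lbmol/h; O₂ fed = 17.6 × 1.733 = 30.5 lbmol/h.
N₂ fed = 30.5 × 79/21 = 114.7 lbmol/h.
Fuel reacted = 0.982 × 35.2 → ξ = 34.57 lbmol/h.
Outlet (n = n₀ + ν ξ):
  H₂: 35.2 − 1(34.57) = 0.6336
  O₂: 30.5 − 0.5(34.57) = 13.22
  N₂: 114.7 (inert)
  H₂O: 0 + 1(34.57) = 34.57
Dry total = 128.6 lbmol/h; y_O₂ (dry) = 13.22 / 128.6 = 0.1028.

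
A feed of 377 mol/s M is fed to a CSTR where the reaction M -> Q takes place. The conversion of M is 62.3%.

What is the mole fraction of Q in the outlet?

M reacted = 0.623 × 377 = 234.9 mol/s; ν_M = −1, so ξ = 234.9/1 = 234.9 mol/s.
Outlet amounts (n = n₀ + ν ξ):
  M: 377 − 1(234.9) = 142.1
  Q: 0 + 1(234.9) = 234.9
Total out = 377 mol/s; y_Q = 234.9 / 377 = 0.623.

0.623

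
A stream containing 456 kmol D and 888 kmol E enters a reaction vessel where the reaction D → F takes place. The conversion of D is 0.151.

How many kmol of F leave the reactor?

68.9 kmol

D reacted = 0.151 × 456 = 68.86 kmol; ν_D = −1, so ξ = 68.86/1 = 68.86 kmol.
Outlet amounts (n = n₀ + ν ξ):
  D: 456 − 1(68.86) = 387.1
  F: 0 + 1(68.86) = 68.86
  E: 888 (inert)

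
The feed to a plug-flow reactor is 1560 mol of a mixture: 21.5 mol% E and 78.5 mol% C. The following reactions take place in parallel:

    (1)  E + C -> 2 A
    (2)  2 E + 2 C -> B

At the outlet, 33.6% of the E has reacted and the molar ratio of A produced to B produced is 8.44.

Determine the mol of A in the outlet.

Conversion of E: E consumed = 0.336 × 335.4 = 112.7 mol = 1ξ₁ + 2ξ₂.
Selectivity: 2ξ₁ / (1ξ₂) = 8.44 → ξ₁ = 4.22 ξ₂.
Substitute: (1·4.22 + 2) ξ₂ = 112.7 → ξ₂ = 18.12 mol, ξ₁ = 76.46 mol.
Outlet amounts (n = n₀ + Σ ν·ξ):
  E: 335.4 − 1(76.46) − 2(18.12) = 222.7
  C: 1225 − 1(76.46) − 2(18.12) = 1112
  A: 0 + 2(76.46) = 152.9
  B: 0 + 1(18.12) = 18.12

153 mol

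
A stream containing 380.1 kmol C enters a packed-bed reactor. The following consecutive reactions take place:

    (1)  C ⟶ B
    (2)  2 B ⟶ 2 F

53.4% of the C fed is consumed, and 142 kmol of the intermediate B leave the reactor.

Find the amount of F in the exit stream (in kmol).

Conversion of C: C consumed = 1ξ₁ = 0.534 × 380.1 → ξ₁ = 203 kmol.
B balance: n_B = 0 + 1ξ₁ − 2ξ₂ = 142 → ξ₂ = (1·203 − 142)/2 = 30.49 kmol.
Outlet amounts (n = n₀ + Σ ν·ξ):
  C: 380.1 − 1(203) = 177.1
  B: 0 + 1(203) − 2(30.49) = 142
  F: 0 + 2(30.49) = 60.97

61 kmol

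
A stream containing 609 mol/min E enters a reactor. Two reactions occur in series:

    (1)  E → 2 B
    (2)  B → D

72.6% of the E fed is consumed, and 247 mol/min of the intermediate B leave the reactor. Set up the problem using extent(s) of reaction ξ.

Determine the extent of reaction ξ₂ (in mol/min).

ξ₂ = 637 mol/min

Conversion of E: E consumed = 1ξ₁ = 0.726 × 609 → ξ₁ = 442.1 mol/min.
B balance: n_B = 0 + 2ξ₁ − 1ξ₂ = 247 → ξ₂ = (2·442.1 − 247)/1 = 637.3 mol/min.
Outlet amounts (n = n₀ + Σ ν·ξ):
  E: 609 − 1(442.1) = 166.9
  B: 0 + 2(442.1) − 1(637.3) = 247
  D: 0 + 1(637.3) = 637.3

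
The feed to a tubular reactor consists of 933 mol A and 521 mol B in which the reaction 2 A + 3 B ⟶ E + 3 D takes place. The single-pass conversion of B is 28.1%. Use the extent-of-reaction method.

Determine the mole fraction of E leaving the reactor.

0.0347

B reacted = 0.281 × 521 = 146.4 mol; ν_B = −3, so ξ = 146.4/3 = 48.8 mol.
Outlet amounts (n = n₀ + ν ξ):
  A: 933 − 2(48.8) = 835.4
  B: 521 − 3(48.8) = 374.6
  E: 0 + 1(48.8) = 48.8
  D: 0 + 3(48.8) = 146.4
Total out = 1405 mol; y_E = 48.8 / 1405 = 0.03473.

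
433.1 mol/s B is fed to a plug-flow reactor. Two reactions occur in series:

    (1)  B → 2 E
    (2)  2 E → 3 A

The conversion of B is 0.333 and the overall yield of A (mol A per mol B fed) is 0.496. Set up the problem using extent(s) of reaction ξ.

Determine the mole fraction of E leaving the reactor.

Conversion of B: B consumed = 1ξ₁ = 0.333 × 433.1 → ξ₁ = 144.2 mol/s.
Yield of A: 3ξ₂ / 433.1 = 0.496 → ξ₂ = 71.61 mol/s.
Outlet amounts (n = n₀ + Σ ν·ξ):
  B: 433.1 − 1(144.2) = 288.9
  E: 0 + 2(144.2) − 2(71.61) = 145.2
  A: 0 + 3(71.61) = 214.8
Total out = 648.9 mol/s; y_E = 145.2 / 648.9 = 0.2238.

0.224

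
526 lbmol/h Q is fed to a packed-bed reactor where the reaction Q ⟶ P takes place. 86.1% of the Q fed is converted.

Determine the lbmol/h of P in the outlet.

Q reacted = 0.861 × 526 = 452.9 lbmol/h; ν_Q = −1, so ξ = 452.9/1 = 452.9 lbmol/h.
Outlet amounts (n = n₀ + ν ξ):
  Q: 526 − 1(452.9) = 73.11
  P: 0 + 1(452.9) = 452.9

453 lbmol/h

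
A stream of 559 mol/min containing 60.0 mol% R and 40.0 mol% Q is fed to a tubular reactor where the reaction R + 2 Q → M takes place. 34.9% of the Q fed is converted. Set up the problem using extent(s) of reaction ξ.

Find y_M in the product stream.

0.0811

Q reacted = 0.349 × 223.6 = 78.04 mol/min; ν_Q = −2, so ξ = 78.04/2 = 39.02 mol/min.
Outlet amounts (n = n₀ + ν ξ):
  R: 335.4 − 1(39.02) = 296.4
  Q: 223.6 − 2(39.02) = 145.6
  M: 0 + 1(39.02) = 39.02
Total out = 481 mol/min; y_M = 39.02 / 481 = 0.08113.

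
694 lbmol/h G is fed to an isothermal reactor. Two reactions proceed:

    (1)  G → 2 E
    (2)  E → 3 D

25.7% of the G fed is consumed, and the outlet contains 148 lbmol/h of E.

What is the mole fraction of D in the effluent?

0.485

Conversion of G: G consumed = 1ξ₁ = 0.257 × 694 → ξ₁ = 178.4 lbmol/h.
E balance: n_E = 0 + 2ξ₁ − 1ξ₂ = 148 → ξ₂ = (2·178.4 − 148)/1 = 208.7 lbmol/h.
Outlet amounts (n = n₀ + Σ ν·ξ):
  G: 694 − 1(178.4) = 515.6
  E: 0 + 2(178.4) − 1(208.7) = 148
  D: 0 + 3(208.7) = 626.1
Total out = 1290 lbmol/h; y_D = 626.1 / 1290 = 0.4855.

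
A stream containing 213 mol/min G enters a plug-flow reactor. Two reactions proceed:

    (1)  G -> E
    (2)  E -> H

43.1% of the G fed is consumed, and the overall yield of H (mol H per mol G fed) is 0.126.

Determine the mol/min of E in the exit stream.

65 mol/min

Conversion of G: G consumed = 1ξ₁ = 0.431 × 213 → ξ₁ = 91.8 mol/min.
Yield of H: 1ξ₂ / 213 = 0.126 → ξ₂ = 26.84 mol/min.
Outlet amounts (n = n₀ + Σ ν·ξ):
  G: 213 − 1(91.8) = 121.2
  E: 0 + 1(91.8) − 1(26.84) = 64.97
  H: 0 + 1(26.84) = 26.84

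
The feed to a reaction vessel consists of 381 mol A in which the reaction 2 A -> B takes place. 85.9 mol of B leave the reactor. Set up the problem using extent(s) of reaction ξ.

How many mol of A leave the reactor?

209 mol

For B: n = n₀ + 1ξ → 85.9 = 0 + 1ξ, giving ξ = 85.9 mol.
Outlet amounts (n = n₀ + ν ξ):
  A: 381 − 2(85.9) = 209.2
  B: 0 + 1(85.9) = 85.9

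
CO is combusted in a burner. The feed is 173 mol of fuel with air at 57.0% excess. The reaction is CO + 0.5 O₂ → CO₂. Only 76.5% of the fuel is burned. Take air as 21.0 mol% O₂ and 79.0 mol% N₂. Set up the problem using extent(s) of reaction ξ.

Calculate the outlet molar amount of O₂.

Stoichiometric O₂ = 0.5 × 173 = 86.5 mol; O₂ fed = 86.5 × 1.570 = 135.8 mol.
N₂ fed = 135.8 × 79/21 = 510.9 mol.
Fuel reacted = 0.765 × 173 → ξ = 132.3 mol.
Outlet (n = n₀ + ν ξ):
  CO: 173 − 1(132.3) = 40.66
  O₂: 135.8 − 0.5(132.3) = 69.63
  N₂: 510.9 (inert)
  CO₂: 0 + 1(132.3) = 132.3

69.6 mol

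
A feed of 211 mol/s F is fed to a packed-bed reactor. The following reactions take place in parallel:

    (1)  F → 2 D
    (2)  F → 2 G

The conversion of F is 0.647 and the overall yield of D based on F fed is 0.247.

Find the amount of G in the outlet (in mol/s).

221 mol/s

Yield of D: 2ξ₁ / 211 = 0.247 → ξ₁ = 26.06 mol/s.
Conversion of F: 1ξ₁ + 1ξ₂ = 0.647 × 211 = 136.5 → ξ₂ = 110.5 mol/s.
Outlet amounts (n = n₀ + Σ ν·ξ):
  F: 211 − 1(26.06) − 1(110.5) = 74.48
  D: 0 + 2(26.06) = 52.12
  G: 0 + 2(110.5) = 220.9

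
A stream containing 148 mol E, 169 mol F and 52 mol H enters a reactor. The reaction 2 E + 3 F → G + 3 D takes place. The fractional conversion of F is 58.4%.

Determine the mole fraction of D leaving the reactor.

F reacted = 0.584 × 169 = 98.7 mol; ν_F = −3, so ξ = 98.7/3 = 32.9 mol.
Outlet amounts (n = n₀ + ν ξ):
  E: 148 − 2(32.9) = 82.2
  F: 169 − 3(32.9) = 70.3
  G: 0 + 1(32.9) = 32.9
  D: 0 + 3(32.9) = 98.7
  H: 52 (inert)
Total out = 336.1 mol; y_D = 98.7 / 336.1 = 0.2936.

0.294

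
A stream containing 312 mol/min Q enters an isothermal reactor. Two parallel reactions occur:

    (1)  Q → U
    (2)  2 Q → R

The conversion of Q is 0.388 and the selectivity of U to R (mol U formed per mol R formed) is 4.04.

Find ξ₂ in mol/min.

ξ₂ = 20 mol/min

Conversion of Q: Q consumed = 0.388 × 312 = 121.1 mol/min = 1ξ₁ + 2ξ₂.
Selectivity: 1ξ₁ / (1ξ₂) = 4.04 → ξ₁ = 4.04 ξ₂.
Substitute: (1·4.04 + 2) ξ₂ = 121.1 → ξ₂ = 20.04 mol/min, ξ₁ = 80.97 mol/min.
Outlet amounts (n = n₀ + Σ ν·ξ):
  Q: 312 − 1(80.97) − 2(20.04) = 190.9
  U: 0 + 1(80.97) = 80.97
  R: 0 + 1(20.04) = 20.04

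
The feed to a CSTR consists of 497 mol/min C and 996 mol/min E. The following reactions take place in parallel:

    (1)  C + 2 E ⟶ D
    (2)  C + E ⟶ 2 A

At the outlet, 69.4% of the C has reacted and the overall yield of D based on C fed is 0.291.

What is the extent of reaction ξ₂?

Yield of D: 1ξ₁ / 497 = 0.291 → ξ₁ = 144.6 mol/min.
Conversion of C: 1ξ₁ + 1ξ₂ = 0.694 × 497 = 344.9 → ξ₂ = 200.3 mol/min.
Outlet amounts (n = n₀ + Σ ν·ξ):
  C: 497 − 1(144.6) − 1(200.3) = 152.1
  E: 996 − 2(144.6) − 1(200.3) = 506.5
  D: 0 + 1(144.6) = 144.6
  A: 0 + 2(200.3) = 400.6

ξ₂ = 200 mol/min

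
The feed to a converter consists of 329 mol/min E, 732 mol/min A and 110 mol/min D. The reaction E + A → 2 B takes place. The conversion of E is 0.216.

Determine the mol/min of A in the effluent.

661 mol/min

E reacted = 0.216 × 329 = 71.06 mol/min; ν_E = −1, so ξ = 71.06/1 = 71.06 mol/min.
Outlet amounts (n = n₀ + ν ξ):
  E: 329 − 1(71.06) = 257.9
  A: 732 − 1(71.06) = 660.9
  B: 0 + 2(71.06) = 142.1
  D: 110 (inert)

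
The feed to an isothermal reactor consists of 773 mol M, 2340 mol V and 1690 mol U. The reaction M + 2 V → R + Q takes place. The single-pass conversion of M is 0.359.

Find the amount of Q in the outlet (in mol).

278 mol

M reacted = 0.359 × 773 = 277.5 mol; ν_M = −1, so ξ = 277.5/1 = 277.5 mol.
Outlet amounts (n = n₀ + ν ξ):
  M: 773 − 1(277.5) = 495.5
  V: 2340 − 2(277.5) = 1785
  R: 0 + 1(277.5) = 277.5
  Q: 0 + 1(277.5) = 277.5
  U: 1690 (inert)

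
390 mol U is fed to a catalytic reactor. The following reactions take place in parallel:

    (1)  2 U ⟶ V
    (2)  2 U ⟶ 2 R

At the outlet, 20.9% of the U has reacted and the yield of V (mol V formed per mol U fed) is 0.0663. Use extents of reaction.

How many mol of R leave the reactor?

Yield of V: 1ξ₁ / 390 = 0.0663 → ξ₁ = 25.86 mol.
Conversion of U: 2ξ₁ + 2ξ₂ = 0.209 × 390 = 81.51 → ξ₂ = 14.9 mol.
Outlet amounts (n = n₀ + Σ ν·ξ):
  U: 390 − 2(25.86) − 2(14.9) = 308.5
  V: 0 + 1(25.86) = 25.86
  R: 0 + 2(14.9) = 29.8

29.8 mol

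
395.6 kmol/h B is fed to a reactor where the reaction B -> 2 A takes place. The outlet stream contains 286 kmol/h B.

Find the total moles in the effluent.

505 kmol/h

For B: n = n₀ − 1ξ → 286 = 395.6 − 1ξ, giving ξ = 109.6 kmol/h.
Outlet amounts (n = n₀ + ν ξ):
  B: 395.6 − 1(109.6) = 286
  A: 0 + 2(109.6) = 219.2
Total out = 286 + 219.2 = 505.2 kmol/h.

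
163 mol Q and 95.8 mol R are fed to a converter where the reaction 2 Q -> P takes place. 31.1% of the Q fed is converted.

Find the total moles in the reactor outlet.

Q reacted = 0.311 × 163 = 50.69 mol; ν_Q = −2, so ξ = 50.69/2 = 25.35 mol.
Outlet amounts (n = n₀ + ν ξ):
  Q: 163 − 2(25.35) = 112.3
  P: 0 + 1(25.35) = 25.35
  R: 95.8 (inert)
Total out = 112.3 + 25.35 + 95.8 = 233.5 mol.

233 mol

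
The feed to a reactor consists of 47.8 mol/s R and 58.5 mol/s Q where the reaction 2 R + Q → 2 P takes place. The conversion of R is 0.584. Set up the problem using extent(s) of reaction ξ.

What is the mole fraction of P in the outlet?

R reacted = 0.584 × 47.8 = 27.92 mol/s; ν_R = −2, so ξ = 27.92/2 = 13.96 mol/s.
Outlet amounts (n = n₀ + ν ξ):
  R: 47.8 − 2(13.96) = 19.88
  Q: 58.5 − 1(13.96) = 44.54
  P: 0 + 2(13.96) = 27.92
Total out = 92.34 mol/s; y_P = 27.92 / 92.34 = 0.3023.

0.302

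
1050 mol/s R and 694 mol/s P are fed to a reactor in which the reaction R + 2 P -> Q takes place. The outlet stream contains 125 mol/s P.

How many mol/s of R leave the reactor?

766 mol/s

For P: n = n₀ − 2ξ → 125 = 694 − 2ξ, giving ξ = 284.5 mol/s.
Outlet amounts (n = n₀ + ν ξ):
  R: 1050 − 1(284.5) = 765.5
  P: 694 − 2(284.5) = 125
  Q: 0 + 1(284.5) = 284.5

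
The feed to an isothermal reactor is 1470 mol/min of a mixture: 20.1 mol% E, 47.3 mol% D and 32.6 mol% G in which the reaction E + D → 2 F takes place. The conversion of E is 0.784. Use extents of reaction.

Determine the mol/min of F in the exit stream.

463 mol/min

E reacted = 0.784 × 295.5 = 231.6 mol/min; ν_E = −1, so ξ = 231.6/1 = 231.6 mol/min.
Outlet amounts (n = n₀ + ν ξ):
  E: 295.5 − 1(231.6) = 63.82
  D: 695.3 − 1(231.6) = 463.7
  F: 0 + 2(231.6) = 463.3
  G: 479.2 (inert)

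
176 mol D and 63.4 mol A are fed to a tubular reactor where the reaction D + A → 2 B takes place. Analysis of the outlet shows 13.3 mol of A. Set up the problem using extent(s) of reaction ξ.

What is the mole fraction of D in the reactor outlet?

0.526

For A: n = n₀ − 1ξ → 13.3 = 63.4 − 1ξ, giving ξ = 50.1 mol.
Outlet amounts (n = n₀ + ν ξ):
  D: 176 − 1(50.1) = 125.9
  A: 63.4 − 1(50.1) = 13.3
  B: 0 + 2(50.1) = 100.2
Total out = 239.4 mol; y_D = 125.9 / 239.4 = 0.5259.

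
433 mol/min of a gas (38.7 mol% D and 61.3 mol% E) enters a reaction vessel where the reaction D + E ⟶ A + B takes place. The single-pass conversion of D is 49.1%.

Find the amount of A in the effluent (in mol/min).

D reacted = 0.491 × 167.6 = 82.28 mol/min; ν_D = −1, so ξ = 82.28/1 = 82.28 mol/min.
Outlet amounts (n = n₀ + ν ξ):
  D: 167.6 − 1(82.28) = 85.29
  E: 265.4 − 1(82.28) = 183.2
  A: 0 + 1(82.28) = 82.28
  B: 0 + 1(82.28) = 82.28

82.3 mol/min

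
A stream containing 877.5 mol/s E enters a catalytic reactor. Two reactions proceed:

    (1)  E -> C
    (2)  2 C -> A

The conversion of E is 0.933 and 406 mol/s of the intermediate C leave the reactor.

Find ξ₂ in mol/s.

Conversion of E: E consumed = 1ξ₁ = 0.933 × 877.5 → ξ₁ = 818.7 mol/s.
C balance: n_C = 0 + 1ξ₁ − 2ξ₂ = 406 → ξ₂ = (1·818.7 − 406)/2 = 206.4 mol/s.
Outlet amounts (n = n₀ + Σ ν·ξ):
  E: 877.5 − 1(818.7) = 58.79
  C: 0 + 1(818.7) − 2(206.4) = 406
  A: 0 + 1(206.4) = 206.4

ξ₂ = 206 mol/s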